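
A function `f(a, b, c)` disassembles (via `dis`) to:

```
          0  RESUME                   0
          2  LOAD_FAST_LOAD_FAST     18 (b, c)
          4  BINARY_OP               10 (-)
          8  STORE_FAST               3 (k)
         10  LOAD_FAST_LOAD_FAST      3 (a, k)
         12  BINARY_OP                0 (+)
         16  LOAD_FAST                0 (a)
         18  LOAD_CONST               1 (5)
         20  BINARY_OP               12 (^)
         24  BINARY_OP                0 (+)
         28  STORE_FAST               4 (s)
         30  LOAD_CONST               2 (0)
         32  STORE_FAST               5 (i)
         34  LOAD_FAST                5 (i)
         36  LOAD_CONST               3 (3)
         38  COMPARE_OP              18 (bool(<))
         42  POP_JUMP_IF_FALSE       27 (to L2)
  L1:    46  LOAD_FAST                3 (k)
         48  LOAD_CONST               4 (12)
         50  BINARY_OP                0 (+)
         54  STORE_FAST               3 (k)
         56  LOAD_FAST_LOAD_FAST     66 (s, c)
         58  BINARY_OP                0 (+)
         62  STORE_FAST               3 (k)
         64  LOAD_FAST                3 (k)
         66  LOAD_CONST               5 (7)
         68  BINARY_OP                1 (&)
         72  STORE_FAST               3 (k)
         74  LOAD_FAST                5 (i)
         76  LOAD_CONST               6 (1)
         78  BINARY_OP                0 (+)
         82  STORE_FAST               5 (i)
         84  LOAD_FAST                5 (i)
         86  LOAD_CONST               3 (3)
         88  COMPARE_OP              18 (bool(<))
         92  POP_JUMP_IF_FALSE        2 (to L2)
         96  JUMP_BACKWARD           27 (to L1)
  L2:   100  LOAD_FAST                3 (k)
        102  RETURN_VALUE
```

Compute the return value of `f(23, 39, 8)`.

LOAD_FAST_LOAD_FAST b,c → push 39,8
BINARY_OP - → 39 - 8 = 31
STORE_FAST k → k=31
LOAD_FAST_LOAD_FAST a,k → push 23,31
BINARY_OP + → 23 + 31 = 54
LOAD_FAST a → push 23
LOAD_CONST → push 5
BINARY_OP ^ → 23 ^ 5 = 18
BINARY_OP + → 54 + 18 = 72
STORE_FAST s → s=72
LOAD_CONST → push 0
STORE_FAST i → i=0
LOAD_FAST i → push 0
LOAD_CONST → push 3
COMPARE_OP bool(<) → 0 vs 3 = True
POP_JUMP_IF_FALSE → pop True; no jump
LOAD_FAST k → push 31
LOAD_CONST → push 12
BINARY_OP + → 31 + 12 = 43
STORE_FAST k → k=43
LOAD_FAST_LOAD_FAST s,c → push 72,8
BINARY_OP + → 72 + 8 = 80
STORE_FAST k → k=80
LOAD_FAST k → push 80
LOAD_CONST → push 7
BINARY_OP & → 80 & 7 = 0
STORE_FAST k → k=0
LOAD_FAST i → push 0
LOAD_CONST → push 1
BINARY_OP + → 0 + 1 = 1
STORE_FAST i → i=1
LOAD_FAST i → push 1
LOAD_CONST → push 3
COMPARE_OP bool(<) → 1 vs 3 = True
POP_JUMP_IF_FALSE → pop True; no jump
LOAD_FAST k → push 0
LOAD_CONST → push 12
BINARY_OP + → 0 + 12 = 12
STORE_FAST k → k=12
LOAD_FAST_LOAD_FAST s,c → push 72,8
BINARY_OP + → 72 + 8 = 80
STORE_FAST k → k=80
LOAD_FAST k → push 80
LOAD_CONST → push 7
BINARY_OP & → 80 & 7 = 0
STORE_FAST k → k=0
LOAD_FAST i → push 1
LOAD_CONST → push 1
BINARY_OP + → 1 + 1 = 2
STORE_FAST i → i=2
LOAD_FAST i → push 2
LOAD_CONST → push 3
COMPARE_OP bool(<) → 2 vs 3 = True
POP_JUMP_IF_FALSE → pop True; no jump
LOAD_FAST k → push 0
LOAD_CONST → push 12
BINARY_OP + → 0 + 12 = 12
STORE_FAST k → k=12
LOAD_FAST_LOAD_FAST s,c → push 72,8
BINARY_OP + → 72 + 8 = 80
STORE_FAST k → k=80
LOAD_FAST k → push 80
LOAD_CONST → push 7
BINARY_OP & → 80 & 7 = 0
STORE_FAST k → k=0
LOAD_FAST i → push 2
LOAD_CONST → push 1
BINARY_OP + → 2 + 1 = 3
STORE_FAST i → i=3
LOAD_FAST i → push 3
LOAD_CONST → push 3
COMPARE_OP bool(<) → 3 vs 3 = False
POP_JUMP_IF_FALSE → pop False; jump
LOAD_FAST k → push 0
RETURN_VALUE → return 0.

0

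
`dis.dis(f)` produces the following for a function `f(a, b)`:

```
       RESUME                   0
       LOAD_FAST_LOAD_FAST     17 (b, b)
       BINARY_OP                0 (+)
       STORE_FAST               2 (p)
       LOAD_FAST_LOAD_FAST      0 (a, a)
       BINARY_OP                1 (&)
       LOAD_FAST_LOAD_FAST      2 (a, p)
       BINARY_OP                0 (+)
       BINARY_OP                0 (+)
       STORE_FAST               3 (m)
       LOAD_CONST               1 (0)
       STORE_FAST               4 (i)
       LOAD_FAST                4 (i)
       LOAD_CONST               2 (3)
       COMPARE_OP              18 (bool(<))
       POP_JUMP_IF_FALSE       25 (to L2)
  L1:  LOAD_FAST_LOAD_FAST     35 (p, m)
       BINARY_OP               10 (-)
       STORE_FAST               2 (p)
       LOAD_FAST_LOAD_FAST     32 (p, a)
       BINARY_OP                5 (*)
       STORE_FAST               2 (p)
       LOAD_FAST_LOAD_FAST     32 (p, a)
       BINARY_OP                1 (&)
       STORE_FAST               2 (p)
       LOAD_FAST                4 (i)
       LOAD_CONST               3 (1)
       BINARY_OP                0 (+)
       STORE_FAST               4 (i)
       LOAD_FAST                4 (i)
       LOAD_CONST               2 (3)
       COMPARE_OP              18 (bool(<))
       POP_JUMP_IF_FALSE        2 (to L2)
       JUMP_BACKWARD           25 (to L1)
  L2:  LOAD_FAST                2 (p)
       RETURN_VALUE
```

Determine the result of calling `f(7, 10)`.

LOAD_FAST_LOAD_FAST b,b → push 10,10
BINARY_OP + → 10 + 10 = 20
STORE_FAST p → p=20
LOAD_FAST_LOAD_FAST a,a → push 7,7
BINARY_OP & → 7 & 7 = 7
LOAD_FAST_LOAD_FAST a,p → push 7,20
BINARY_OP + → 7 + 20 = 27
BINARY_OP + → 7 + 27 = 34
STORE_FAST m → m=34
LOAD_CONST → push 0
STORE_FAST i → i=0
LOAD_FAST i → push 0
LOAD_CONST → push 3
COMPARE_OP bool(<) → 0 vs 3 = True
POP_JUMP_IF_FALSE → pop True; no jump
LOAD_FAST_LOAD_FAST p,m → push 20,34
BINARY_OP - → 20 - 34 = -14
STORE_FAST p → p=-14
LOAD_FAST_LOAD_FAST p,a → push -14,7
BINARY_OP * → -14 * 7 = -98
STORE_FAST p → p=-98
LOAD_FAST_LOAD_FAST p,a → push -98,7
BINARY_OP & → -98 & 7 = 6
STORE_FAST p → p=6
LOAD_FAST i → push 0
LOAD_CONST → push 1
BINARY_OP + → 0 + 1 = 1
STORE_FAST i → i=1
LOAD_FAST i → push 1
LOAD_CONST → push 3
COMPARE_OP bool(<) → 1 vs 3 = True
POP_JUMP_IF_FALSE → pop True; no jump
LOAD_FAST_LOAD_FAST p,m → push 6,34
BINARY_OP - → 6 - 34 = -28
STORE_FAST p → p=-28
LOAD_FAST_LOAD_FAST p,a → push -28,7
BINARY_OP * → -28 * 7 = -196
STORE_FAST p → p=-196
LOAD_FAST_LOAD_FAST p,a → push -196,7
BINARY_OP & → -196 & 7 = 4
STORE_FAST p → p=4
LOAD_FAST i → push 1
LOAD_CONST → push 1
BINARY_OP + → 1 + 1 = 2
STORE_FAST i → i=2
LOAD_FAST i → push 2
LOAD_CONST → push 3
COMPARE_OP bool(<) → 2 vs 3 = True
POP_JUMP_IF_FALSE → pop True; no jump
LOAD_FAST_LOAD_FAST p,m → push 4,34
BINARY_OP - → 4 - 34 = -30
STORE_FAST p → p=-30
LOAD_FAST_LOAD_FAST p,a → push -30,7
BINARY_OP * → -30 * 7 = -210
STORE_FAST p → p=-210
LOAD_FAST_LOAD_FAST p,a → push -210,7
BINARY_OP & → -210 & 7 = 6
STORE_FAST p → p=6
LOAD_FAST i → push 2
LOAD_CONST → push 1
BINARY_OP + → 2 + 1 = 3
STORE_FAST i → i=3
LOAD_FAST i → push 3
LOAD_CONST → push 3
COMPARE_OP bool(<) → 3 vs 3 = False
POP_JUMP_IF_FALSE → pop False; jump
LOAD_FAST p → push 6
RETURN_VALUE → return 6.

6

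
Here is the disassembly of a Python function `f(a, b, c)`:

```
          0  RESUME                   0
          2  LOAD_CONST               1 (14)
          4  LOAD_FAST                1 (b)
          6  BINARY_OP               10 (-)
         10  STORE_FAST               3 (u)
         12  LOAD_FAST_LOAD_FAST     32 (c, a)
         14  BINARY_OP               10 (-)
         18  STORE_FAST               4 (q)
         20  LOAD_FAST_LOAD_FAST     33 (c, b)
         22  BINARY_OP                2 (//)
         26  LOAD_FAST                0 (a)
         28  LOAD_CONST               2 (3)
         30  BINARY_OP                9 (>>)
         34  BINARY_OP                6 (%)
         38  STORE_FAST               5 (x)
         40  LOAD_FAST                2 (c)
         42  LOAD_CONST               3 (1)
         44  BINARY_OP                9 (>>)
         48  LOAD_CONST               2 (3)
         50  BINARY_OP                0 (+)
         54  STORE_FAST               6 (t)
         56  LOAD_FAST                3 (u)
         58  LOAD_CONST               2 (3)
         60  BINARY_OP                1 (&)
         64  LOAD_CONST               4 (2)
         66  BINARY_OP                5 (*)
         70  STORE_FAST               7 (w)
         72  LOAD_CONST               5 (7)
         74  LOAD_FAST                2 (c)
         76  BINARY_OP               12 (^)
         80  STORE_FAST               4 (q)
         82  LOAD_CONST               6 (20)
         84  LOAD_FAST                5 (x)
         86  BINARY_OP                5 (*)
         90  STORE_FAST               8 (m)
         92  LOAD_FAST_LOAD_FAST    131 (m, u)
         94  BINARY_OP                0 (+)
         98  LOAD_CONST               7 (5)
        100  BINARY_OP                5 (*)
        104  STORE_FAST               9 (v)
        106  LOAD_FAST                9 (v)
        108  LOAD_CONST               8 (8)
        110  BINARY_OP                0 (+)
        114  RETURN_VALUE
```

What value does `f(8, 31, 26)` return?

-77

LOAD_CONST → push 14. Stack: [14]
LOAD_FAST b → push 31. Stack: [14, 31]
BINARY_OP - → 14 - 31 = -17. Stack: [-17]
STORE_FAST u → u=-17. Stack: []
LOAD_FAST_LOAD_FAST c,a → push 26,8. Stack: [26, 8]
BINARY_OP - → 26 - 8 = 18. Stack: [18]
STORE_FAST q → q=18. Stack: []
LOAD_FAST_LOAD_FAST c,b → push 26,31. Stack: [26, 31]
BINARY_OP // → 26 // 31 = 0. Stack: [0]
LOAD_FAST a → push 8. Stack: [0, 8]
LOAD_CONST → push 3. Stack: [0, 8, 3]
BINARY_OP >> → 8 >> 3 = 1. Stack: [0, 1]
BINARY_OP % → 0 % 1 = 0. Stack: [0]
STORE_FAST x → x=0. Stack: []
LOAD_FAST c → push 26. Stack: [26]
LOAD_CONST → push 1. Stack: [26, 1]
BINARY_OP >> → 26 >> 1 = 13. Stack: [13]
LOAD_CONST → push 3. Stack: [13, 3]
BINARY_OP + → 13 + 3 = 16. Stack: [16]
STORE_FAST t → t=16. Stack: []
LOAD_FAST u → push -17. Stack: [-17]
LOAD_CONST → push 3. Stack: [-17, 3]
BINARY_OP & → -17 & 3 = 3. Stack: [3]
LOAD_CONST → push 2. Stack: [3, 2]
BINARY_OP * → 3 * 2 = 6. Stack: [6]
STORE_FAST w → w=6. Stack: []
LOAD_CONST → push 7. Stack: [7]
LOAD_FAST c → push 26. Stack: [7, 26]
BINARY_OP ^ → 7 ^ 26 = 29. Stack: [29]
STORE_FAST q → q=29. Stack: []
LOAD_CONST → push 20. Stack: [20]
LOAD_FAST x → push 0. Stack: [20, 0]
BINARY_OP * → 20 * 0 = 0. Stack: [0]
STORE_FAST m → m=0. Stack: []
LOAD_FAST_LOAD_FAST m,u → push 0,-17. Stack: [0, -17]
BINARY_OP + → 0 + -17 = -17. Stack: [-17]
LOAD_CONST → push 5. Stack: [-17, 5]
BINARY_OP * → -17 * 5 = -85. Stack: [-85]
STORE_FAST v → v=-85. Stack: []
LOAD_FAST v → push -85. Stack: [-85]
LOAD_CONST → push 8. Stack: [-85, 8]
BINARY_OP + → -85 + 8 = -77. Stack: [-77]
RETURN_VALUE → return -77.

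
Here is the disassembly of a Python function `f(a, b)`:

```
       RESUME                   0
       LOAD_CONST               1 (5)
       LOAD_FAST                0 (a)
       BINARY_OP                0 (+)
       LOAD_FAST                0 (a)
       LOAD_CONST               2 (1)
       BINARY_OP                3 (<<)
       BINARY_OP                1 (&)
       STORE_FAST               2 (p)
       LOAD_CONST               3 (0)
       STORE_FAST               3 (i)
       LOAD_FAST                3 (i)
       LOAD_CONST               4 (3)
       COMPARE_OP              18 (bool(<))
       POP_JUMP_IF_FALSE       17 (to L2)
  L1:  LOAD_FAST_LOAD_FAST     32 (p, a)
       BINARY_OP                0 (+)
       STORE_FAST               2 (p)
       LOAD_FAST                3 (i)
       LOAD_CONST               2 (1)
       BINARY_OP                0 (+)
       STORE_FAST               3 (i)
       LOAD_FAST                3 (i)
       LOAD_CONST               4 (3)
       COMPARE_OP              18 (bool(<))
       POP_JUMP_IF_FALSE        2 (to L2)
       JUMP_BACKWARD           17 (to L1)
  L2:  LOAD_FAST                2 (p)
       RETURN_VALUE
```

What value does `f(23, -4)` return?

81

LOAD_CONST → push 5. Stack: [5]
LOAD_FAST a → push 23. Stack: [5, 23]
BINARY_OP + → 5 + 23 = 28. Stack: [28]
LOAD_FAST a → push 23. Stack: [28, 23]
LOAD_CONST → push 1. Stack: [28, 23, 1]
BINARY_OP << → 23 << 1 = 46. Stack: [28, 46]
BINARY_OP & → 28 & 46 = 12. Stack: [12]
STORE_FAST p → p=12. Stack: []
LOAD_CONST → push 0. Stack: [0]
STORE_FAST i → i=0. Stack: []
LOAD_FAST i → push 0. Stack: [0]
LOAD_CONST → push 3. Stack: [0, 3]
COMPARE_OP bool(<) → 0 vs 3 = True. Stack: [True]
POP_JUMP_IF_FALSE → pop True; no jump. Stack: []
LOAD_FAST_LOAD_FAST p,a → push 12,23. Stack: [12, 23]
BINARY_OP + → 12 + 23 = 35. Stack: [35]
STORE_FAST p → p=35. Stack: []
LOAD_FAST i → push 0. Stack: [0]
LOAD_CONST → push 1. Stack: [0, 1]
BINARY_OP + → 0 + 1 = 1. Stack: [1]
STORE_FAST i → i=1. Stack: []
LOAD_FAST i → push 1. Stack: [1]
LOAD_CONST → push 3. Stack: [1, 3]
COMPARE_OP bool(<) → 1 vs 3 = True. Stack: [True]
POP_JUMP_IF_FALSE → pop True; no jump. Stack: []
LOAD_FAST_LOAD_FAST p,a → push 35,23. Stack: [35, 23]
BINARY_OP + → 35 + 23 = 58. Stack: [58]
STORE_FAST p → p=58. Stack: []
LOAD_FAST i → push 1. Stack: [1]
LOAD_CONST → push 1. Stack: [1, 1]
BINARY_OP + → 1 + 1 = 2. Stack: [2]
STORE_FAST i → i=2. Stack: []
LOAD_FAST i → push 2. Stack: [2]
LOAD_CONST → push 3. Stack: [2, 3]
COMPARE_OP bool(<) → 2 vs 3 = True. Stack: [True]
POP_JUMP_IF_FALSE → pop True; no jump. Stack: []
LOAD_FAST_LOAD_FAST p,a → push 58,23. Stack: [58, 23]
BINARY_OP + → 58 + 23 = 81. Stack: [81]
STORE_FAST p → p=81. Stack: []
LOAD_FAST i → push 2. Stack: [2]
LOAD_CONST → push 1. Stack: [2, 1]
BINARY_OP + → 2 + 1 = 3. Stack: [3]
STORE_FAST i → i=3. Stack: []
LOAD_FAST i → push 3. Stack: [3]
LOAD_CONST → push 3. Stack: [3, 3]
COMPARE_OP bool(<) → 3 vs 3 = False. Stack: [False]
POP_JUMP_IF_FALSE → pop False; jump. Stack: []
LOAD_FAST p → push 81. Stack: [81]
RETURN_VALUE → return 81.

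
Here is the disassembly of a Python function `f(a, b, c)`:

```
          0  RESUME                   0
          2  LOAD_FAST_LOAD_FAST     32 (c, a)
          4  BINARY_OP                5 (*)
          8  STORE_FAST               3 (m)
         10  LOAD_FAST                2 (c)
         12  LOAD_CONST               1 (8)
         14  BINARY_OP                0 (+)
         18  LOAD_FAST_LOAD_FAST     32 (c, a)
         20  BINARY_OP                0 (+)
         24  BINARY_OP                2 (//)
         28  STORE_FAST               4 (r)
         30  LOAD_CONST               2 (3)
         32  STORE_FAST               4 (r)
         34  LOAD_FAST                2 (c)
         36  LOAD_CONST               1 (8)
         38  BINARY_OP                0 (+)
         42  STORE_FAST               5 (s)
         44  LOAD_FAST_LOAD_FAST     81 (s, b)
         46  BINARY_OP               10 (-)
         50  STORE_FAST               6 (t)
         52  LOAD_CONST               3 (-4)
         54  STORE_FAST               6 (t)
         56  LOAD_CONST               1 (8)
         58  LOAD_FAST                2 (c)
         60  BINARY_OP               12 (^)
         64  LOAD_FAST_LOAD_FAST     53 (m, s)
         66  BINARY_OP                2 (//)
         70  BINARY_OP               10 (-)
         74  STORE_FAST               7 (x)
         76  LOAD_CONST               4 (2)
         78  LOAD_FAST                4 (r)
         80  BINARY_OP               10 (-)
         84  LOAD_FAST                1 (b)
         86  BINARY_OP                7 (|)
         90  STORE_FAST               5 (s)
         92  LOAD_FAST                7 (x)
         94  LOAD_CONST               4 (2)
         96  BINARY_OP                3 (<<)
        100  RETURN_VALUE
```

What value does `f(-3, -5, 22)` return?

LOAD_FAST_LOAD_FAST c,a → push 22,-3. Stack: [22, -3]
BINARY_OP * → 22 * -3 = -66. Stack: [-66]
STORE_FAST m → m=-66. Stack: []
LOAD_FAST c → push 22. Stack: [22]
LOAD_CONST → push 8. Stack: [22, 8]
BINARY_OP + → 22 + 8 = 30. Stack: [30]
LOAD_FAST_LOAD_FAST c,a → push 22,-3. Stack: [30, 22, -3]
BINARY_OP + → 22 + -3 = 19. Stack: [30, 19]
BINARY_OP // → 30 // 19 = 1. Stack: [1]
STORE_FAST r → r=1. Stack: []
LOAD_CONST → push 3. Stack: [3]
STORE_FAST r → r=3. Stack: []
LOAD_FAST c → push 22. Stack: [22]
LOAD_CONST → push 8. Stack: [22, 8]
BINARY_OP + → 22 + 8 = 30. Stack: [30]
STORE_FAST s → s=30. Stack: []
LOAD_FAST_LOAD_FAST s,b → push 30,-5. Stack: [30, -5]
BINARY_OP - → 30 - -5 = 35. Stack: [35]
STORE_FAST t → t=35. Stack: []
LOAD_CONST → push -4. Stack: [-4]
STORE_FAST t → t=-4. Stack: []
LOAD_CONST → push 8. Stack: [8]
LOAD_FAST c → push 22. Stack: [8, 22]
BINARY_OP ^ → 8 ^ 22 = 30. Stack: [30]
LOAD_FAST_LOAD_FAST m,s → push -66,30. Stack: [30, -66, 30]
BINARY_OP // → -66 // 30 = -3. Stack: [30, -3]
BINARY_OP - → 30 - -3 = 33. Stack: [33]
STORE_FAST x → x=33. Stack: []
LOAD_CONST → push 2. Stack: [2]
LOAD_FAST r → push 3. Stack: [2, 3]
BINARY_OP - → 2 - 3 = -1. Stack: [-1]
LOAD_FAST b → push -5. Stack: [-1, -5]
BINARY_OP | → -1 | -5 = -1. Stack: [-1]
STORE_FAST s → s=-1. Stack: []
LOAD_FAST x → push 33. Stack: [33]
LOAD_CONST → push 2. Stack: [33, 2]
BINARY_OP << → 33 << 2 = 132. Stack: [132]
RETURN_VALUE → return 132.

132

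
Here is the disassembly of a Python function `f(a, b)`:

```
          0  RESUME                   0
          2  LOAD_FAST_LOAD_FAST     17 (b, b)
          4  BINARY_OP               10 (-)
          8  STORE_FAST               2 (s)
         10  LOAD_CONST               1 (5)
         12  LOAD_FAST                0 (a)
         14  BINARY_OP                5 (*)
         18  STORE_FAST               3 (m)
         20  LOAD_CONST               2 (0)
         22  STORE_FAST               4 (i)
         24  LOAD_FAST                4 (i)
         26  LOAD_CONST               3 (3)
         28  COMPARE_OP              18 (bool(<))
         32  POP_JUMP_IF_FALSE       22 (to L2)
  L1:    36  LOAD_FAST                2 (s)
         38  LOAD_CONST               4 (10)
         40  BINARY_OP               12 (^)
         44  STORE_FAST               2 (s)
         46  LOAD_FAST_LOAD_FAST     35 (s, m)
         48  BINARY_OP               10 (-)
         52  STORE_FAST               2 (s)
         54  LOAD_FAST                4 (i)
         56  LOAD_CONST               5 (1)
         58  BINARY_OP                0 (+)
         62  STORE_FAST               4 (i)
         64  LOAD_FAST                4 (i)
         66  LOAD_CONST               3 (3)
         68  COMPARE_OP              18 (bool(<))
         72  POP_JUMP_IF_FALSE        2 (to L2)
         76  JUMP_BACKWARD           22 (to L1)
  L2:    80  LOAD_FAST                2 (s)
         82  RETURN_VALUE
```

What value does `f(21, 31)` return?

LOAD_FAST_LOAD_FAST b,b → push 31,31. Stack: [31, 31]
BINARY_OP - → 31 - 31 = 0. Stack: [0]
STORE_FAST s → s=0. Stack: []
LOAD_CONST → push 5. Stack: [5]
LOAD_FAST a → push 21. Stack: [5, 21]
BINARY_OP * → 5 * 21 = 105. Stack: [105]
STORE_FAST m → m=105. Stack: []
LOAD_CONST → push 0. Stack: [0]
STORE_FAST i → i=0. Stack: []
LOAD_FAST i → push 0. Stack: [0]
LOAD_CONST → push 3. Stack: [0, 3]
COMPARE_OP bool(<) → 0 vs 3 = True. Stack: [True]
POP_JUMP_IF_FALSE → pop True; no jump. Stack: []
LOAD_FAST s → push 0. Stack: [0]
LOAD_CONST → push 10. Stack: [0, 10]
BINARY_OP ^ → 0 ^ 10 = 10. Stack: [10]
STORE_FAST s → s=10. Stack: []
LOAD_FAST_LOAD_FAST s,m → push 10,105. Stack: [10, 105]
BINARY_OP - → 10 - 105 = -95. Stack: [-95]
STORE_FAST s → s=-95. Stack: []
LOAD_FAST i → push 0. Stack: [0]
LOAD_CONST → push 1. Stack: [0, 1]
BINARY_OP + → 0 + 1 = 1. Stack: [1]
STORE_FAST i → i=1. Stack: []
LOAD_FAST i → push 1. Stack: [1]
LOAD_CONST → push 3. Stack: [1, 3]
COMPARE_OP bool(<) → 1 vs 3 = True. Stack: [True]
POP_JUMP_IF_FALSE → pop True; no jump. Stack: []
LOAD_FAST s → push -95. Stack: [-95]
LOAD_CONST → push 10. Stack: [-95, 10]
BINARY_OP ^ → -95 ^ 10 = -85. Stack: [-85]
STORE_FAST s → s=-85. Stack: []
LOAD_FAST_LOAD_FAST s,m → push -85,105. Stack: [-85, 105]
BINARY_OP - → -85 - 105 = -190. Stack: [-190]
STORE_FAST s → s=-190. Stack: []
LOAD_FAST i → push 1. Stack: [1]
LOAD_CONST → push 1. Stack: [1, 1]
BINARY_OP + → 1 + 1 = 2. Stack: [2]
STORE_FAST i → i=2. Stack: []
LOAD_FAST i → push 2. Stack: [2]
LOAD_CONST → push 3. Stack: [2, 3]
COMPARE_OP bool(<) → 2 vs 3 = True. Stack: [True]
POP_JUMP_IF_FALSE → pop True; no jump. Stack: []
LOAD_FAST s → push -190. Stack: [-190]
LOAD_CONST → push 10. Stack: [-190, 10]
BINARY_OP ^ → -190 ^ 10 = -184. Stack: [-184]
STORE_FAST s → s=-184. Stack: []
LOAD_FAST_LOAD_FAST s,m → push -184,105. Stack: [-184, 105]
BINARY_OP - → -184 - 105 = -289. Stack: [-289]
STORE_FAST s → s=-289. Stack: []
LOAD_FAST i → push 2. Stack: [2]
LOAD_CONST → push 1. Stack: [2, 1]
BINARY_OP + → 2 + 1 = 3. Stack: [3]
STORE_FAST i → i=3. Stack: []
LOAD_FAST i → push 3. Stack: [3]
LOAD_CONST → push 3. Stack: [3, 3]
COMPARE_OP bool(<) → 3 vs 3 = False. Stack: [False]
POP_JUMP_IF_FALSE → pop False; jump. Stack: []
LOAD_FAST s → push -289. Stack: [-289]
RETURN_VALUE → return -289.

-289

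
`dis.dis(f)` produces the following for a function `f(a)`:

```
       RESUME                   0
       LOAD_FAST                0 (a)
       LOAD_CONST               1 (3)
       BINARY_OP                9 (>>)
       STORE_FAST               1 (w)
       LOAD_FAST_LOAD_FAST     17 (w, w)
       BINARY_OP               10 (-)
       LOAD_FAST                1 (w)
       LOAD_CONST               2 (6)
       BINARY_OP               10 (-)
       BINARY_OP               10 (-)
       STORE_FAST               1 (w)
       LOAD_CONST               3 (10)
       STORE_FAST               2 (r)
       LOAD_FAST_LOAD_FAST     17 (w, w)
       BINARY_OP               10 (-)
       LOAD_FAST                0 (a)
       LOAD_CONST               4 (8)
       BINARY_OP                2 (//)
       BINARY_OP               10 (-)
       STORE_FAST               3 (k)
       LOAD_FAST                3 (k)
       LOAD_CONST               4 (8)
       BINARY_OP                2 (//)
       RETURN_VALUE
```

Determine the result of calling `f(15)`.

LOAD_FAST a → push 15. Stack: [15]
LOAD_CONST → push 3. Stack: [15, 3]
BINARY_OP >> → 15 >> 3 = 1. Stack: [1]
STORE_FAST w → w=1. Stack: []
LOAD_FAST_LOAD_FAST w,w → push 1,1. Stack: [1, 1]
BINARY_OP - → 1 - 1 = 0. Stack: [0]
LOAD_FAST w → push 1. Stack: [0, 1]
LOAD_CONST → push 6. Stack: [0, 1, 6]
BINARY_OP - → 1 - 6 = -5. Stack: [0, -5]
BINARY_OP - → 0 - -5 = 5. Stack: [5]
STORE_FAST w → w=5. Stack: []
LOAD_CONST → push 10. Stack: [10]
STORE_FAST r → r=10. Stack: []
LOAD_FAST_LOAD_FAST w,w → push 5,5. Stack: [5, 5]
BINARY_OP - → 5 - 5 = 0. Stack: [0]
LOAD_FAST a → push 15. Stack: [0, 15]
LOAD_CONST → push 8. Stack: [0, 15, 8]
BINARY_OP // → 15 // 8 = 1. Stack: [0, 1]
BINARY_OP - → 0 - 1 = -1. Stack: [-1]
STORE_FAST k → k=-1. Stack: []
LOAD_FAST k → push -1. Stack: [-1]
LOAD_CONST → push 8. Stack: [-1, 8]
BINARY_OP // → -1 // 8 = -1. Stack: [-1]
RETURN_VALUE → return -1.

-1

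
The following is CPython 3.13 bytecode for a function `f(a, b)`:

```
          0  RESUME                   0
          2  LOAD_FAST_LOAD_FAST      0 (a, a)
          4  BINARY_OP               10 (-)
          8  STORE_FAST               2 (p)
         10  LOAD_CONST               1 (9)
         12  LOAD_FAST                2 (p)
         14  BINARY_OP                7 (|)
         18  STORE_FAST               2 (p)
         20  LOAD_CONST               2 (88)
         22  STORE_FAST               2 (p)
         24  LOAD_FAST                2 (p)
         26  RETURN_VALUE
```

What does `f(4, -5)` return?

LOAD_FAST_LOAD_FAST a,a → push 4,4. Stack: [4, 4]
BINARY_OP - → 4 - 4 = 0. Stack: [0]
STORE_FAST p → p=0. Stack: []
LOAD_CONST → push 9. Stack: [9]
LOAD_FAST p → push 0. Stack: [9, 0]
BINARY_OP | → 9 | 0 = 9. Stack: [9]
STORE_FAST p → p=9. Stack: []
LOAD_CONST → push 88. Stack: [88]
STORE_FAST p → p=88. Stack: []
LOAD_FAST p → push 88. Stack: [88]
RETURN_VALUE → return 88.

88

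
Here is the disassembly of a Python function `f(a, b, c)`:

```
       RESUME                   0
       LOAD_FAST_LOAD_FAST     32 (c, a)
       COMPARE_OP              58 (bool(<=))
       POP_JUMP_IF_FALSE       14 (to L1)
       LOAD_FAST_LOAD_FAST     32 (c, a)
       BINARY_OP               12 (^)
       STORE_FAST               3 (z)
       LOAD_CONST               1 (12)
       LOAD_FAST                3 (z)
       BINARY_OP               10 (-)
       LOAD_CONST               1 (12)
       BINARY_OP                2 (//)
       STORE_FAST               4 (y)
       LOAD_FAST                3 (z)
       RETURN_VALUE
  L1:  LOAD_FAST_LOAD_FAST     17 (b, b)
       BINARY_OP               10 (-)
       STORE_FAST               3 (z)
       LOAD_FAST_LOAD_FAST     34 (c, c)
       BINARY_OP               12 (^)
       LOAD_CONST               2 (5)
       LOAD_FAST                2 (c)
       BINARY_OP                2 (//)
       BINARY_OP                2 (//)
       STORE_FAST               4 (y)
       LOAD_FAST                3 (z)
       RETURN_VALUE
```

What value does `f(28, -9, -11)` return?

-23

LOAD_FAST_LOAD_FAST c,a → push -11,28. Stack: [-11, 28]
COMPARE_OP bool(<=) → -11 vs 28 = True. Stack: [True]
POP_JUMP_IF_FALSE → pop True; no jump. Stack: []
LOAD_FAST_LOAD_FAST c,a → push -11,28. Stack: [-11, 28]
BINARY_OP ^ → -11 ^ 28 = -23. Stack: [-23]
STORE_FAST z → z=-23. Stack: []
LOAD_CONST → push 12. Stack: [12]
LOAD_FAST z → push -23. Stack: [12, -23]
BINARY_OP - → 12 - -23 = 35. Stack: [35]
LOAD_CONST → push 12. Stack: [35, 12]
BINARY_OP // → 35 // 12 = 2. Stack: [2]
STORE_FAST y → y=2. Stack: []
LOAD_FAST z → push -23. Stack: [-23]
RETURN_VALUE → return -23.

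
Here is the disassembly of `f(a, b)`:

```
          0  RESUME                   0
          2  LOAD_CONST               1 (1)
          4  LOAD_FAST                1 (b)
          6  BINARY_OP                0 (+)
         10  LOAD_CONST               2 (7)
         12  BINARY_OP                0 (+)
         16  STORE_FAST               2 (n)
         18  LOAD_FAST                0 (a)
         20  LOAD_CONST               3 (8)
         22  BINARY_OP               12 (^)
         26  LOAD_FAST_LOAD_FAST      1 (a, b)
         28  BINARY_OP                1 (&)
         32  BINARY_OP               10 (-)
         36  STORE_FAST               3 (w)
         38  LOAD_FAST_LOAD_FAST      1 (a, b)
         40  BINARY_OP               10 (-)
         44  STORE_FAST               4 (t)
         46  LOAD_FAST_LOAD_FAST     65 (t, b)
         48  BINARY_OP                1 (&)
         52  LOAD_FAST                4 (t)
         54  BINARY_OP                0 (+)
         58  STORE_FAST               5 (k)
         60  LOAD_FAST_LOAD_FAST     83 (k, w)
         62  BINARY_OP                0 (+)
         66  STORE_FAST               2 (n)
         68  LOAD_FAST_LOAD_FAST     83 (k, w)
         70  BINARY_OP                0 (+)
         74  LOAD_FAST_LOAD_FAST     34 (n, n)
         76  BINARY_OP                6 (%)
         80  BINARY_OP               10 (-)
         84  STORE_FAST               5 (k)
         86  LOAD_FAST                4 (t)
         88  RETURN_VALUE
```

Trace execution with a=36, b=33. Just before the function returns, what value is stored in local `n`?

LOAD_CONST → push 1. Stack: [1]
LOAD_FAST b → push 33. Stack: [1, 33]
BINARY_OP + → 1 + 33 = 34. Stack: [34]
LOAD_CONST → push 7. Stack: [34, 7]
BINARY_OP + → 34 + 7 = 41. Stack: [41]
STORE_FAST n → n=41. Stack: []
LOAD_FAST a → push 36. Stack: [36]
LOAD_CONST → push 8. Stack: [36, 8]
BINARY_OP ^ → 36 ^ 8 = 44. Stack: [44]
LOAD_FAST_LOAD_FAST a,b → push 36,33. Stack: [44, 36, 33]
BINARY_OP & → 36 & 33 = 32. Stack: [44, 32]
BINARY_OP - → 44 - 32 = 12. Stack: [12]
STORE_FAST w → w=12. Stack: []
LOAD_FAST_LOAD_FAST a,b → push 36,33. Stack: [36, 33]
BINARY_OP - → 36 - 33 = 3. Stack: [3]
STORE_FAST t → t=3. Stack: []
LOAD_FAST_LOAD_FAST t,b → push 3,33. Stack: [3, 33]
BINARY_OP & → 3 & 33 = 1. Stack: [1]
LOAD_FAST t → push 3. Stack: [1, 3]
BINARY_OP + → 1 + 3 = 4. Stack: [4]
STORE_FAST k → k=4. Stack: []
LOAD_FAST_LOAD_FAST k,w → push 4,12. Stack: [4, 12]
BINARY_OP + → 4 + 12 = 16. Stack: [16]
STORE_FAST n → n=16. Stack: []
LOAD_FAST_LOAD_FAST k,w → push 4,12. Stack: [4, 12]
BINARY_OP + → 4 + 12 = 16. Stack: [16]
LOAD_FAST_LOAD_FAST n,n → push 16,16. Stack: [16, 16, 16]
BINARY_OP % → 16 % 16 = 0. Stack: [16, 0]
BINARY_OP - → 16 - 0 = 16. Stack: [16]
STORE_FAST k → k=16. Stack: []
LOAD_FAST t → push 3. Stack: [3]
RETURN_VALUE → return 3.

16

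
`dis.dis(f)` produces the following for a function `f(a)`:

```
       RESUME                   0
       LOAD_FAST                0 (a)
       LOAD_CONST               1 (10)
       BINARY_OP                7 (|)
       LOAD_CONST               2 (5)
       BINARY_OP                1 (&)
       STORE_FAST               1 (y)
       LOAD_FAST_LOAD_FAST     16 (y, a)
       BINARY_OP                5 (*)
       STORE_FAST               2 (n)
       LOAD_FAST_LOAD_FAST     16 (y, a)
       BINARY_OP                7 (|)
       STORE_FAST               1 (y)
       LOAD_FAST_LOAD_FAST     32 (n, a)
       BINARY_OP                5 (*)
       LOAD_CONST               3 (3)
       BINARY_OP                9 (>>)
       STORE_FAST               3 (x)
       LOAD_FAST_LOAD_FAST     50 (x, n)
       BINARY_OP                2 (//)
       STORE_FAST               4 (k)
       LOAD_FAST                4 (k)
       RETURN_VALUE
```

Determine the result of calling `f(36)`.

LOAD_FAST a → push 36. Stack: [36]
LOAD_CONST → push 10. Stack: [36, 10]
BINARY_OP | → 36 | 10 = 46. Stack: [46]
LOAD_CONST → push 5. Stack: [46, 5]
BINARY_OP & → 46 & 5 = 4. Stack: [4]
STORE_FAST y → y=4. Stack: []
LOAD_FAST_LOAD_FAST y,a → push 4,36. Stack: [4, 36]
BINARY_OP * → 4 * 36 = 144. Stack: [144]
STORE_FAST n → n=144. Stack: []
LOAD_FAST_LOAD_FAST y,a → push 4,36. Stack: [4, 36]
BINARY_OP | → 4 | 36 = 36. Stack: [36]
STORE_FAST y → y=36. Stack: []
LOAD_FAST_LOAD_FAST n,a → push 144,36. Stack: [144, 36]
BINARY_OP * → 144 * 36 = 5184. Stack: [5184]
LOAD_CONST → push 3. Stack: [5184, 3]
BINARY_OP >> → 5184 >> 3 = 648. Stack: [648]
STORE_FAST x → x=648. Stack: []
LOAD_FAST_LOAD_FAST x,n → push 648,144. Stack: [648, 144]
BINARY_OP // → 648 // 144 = 4. Stack: [4]
STORE_FAST k → k=4. Stack: []
LOAD_FAST k → push 4. Stack: [4]
RETURN_VALUE → return 4.

4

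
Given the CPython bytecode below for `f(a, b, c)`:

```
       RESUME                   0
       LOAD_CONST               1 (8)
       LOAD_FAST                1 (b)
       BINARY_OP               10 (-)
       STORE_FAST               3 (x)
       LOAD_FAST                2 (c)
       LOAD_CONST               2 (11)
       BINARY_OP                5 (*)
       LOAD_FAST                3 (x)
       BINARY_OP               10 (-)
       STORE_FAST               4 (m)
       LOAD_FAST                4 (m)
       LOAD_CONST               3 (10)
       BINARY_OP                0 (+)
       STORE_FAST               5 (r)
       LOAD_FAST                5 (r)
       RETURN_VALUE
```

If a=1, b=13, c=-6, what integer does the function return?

-51

LOAD_CONST → push 8. Stack: [8]
LOAD_FAST b → push 13. Stack: [8, 13]
BINARY_OP - → 8 - 13 = -5. Stack: [-5]
STORE_FAST x → x=-5. Stack: []
LOAD_FAST c → push -6. Stack: [-6]
LOAD_CONST → push 11. Stack: [-6, 11]
BINARY_OP * → -6 * 11 = -66. Stack: [-66]
LOAD_FAST x → push -5. Stack: [-66, -5]
BINARY_OP - → -66 - -5 = -61. Stack: [-61]
STORE_FAST m → m=-61. Stack: []
LOAD_FAST m → push -61. Stack: [-61]
LOAD_CONST → push 10. Stack: [-61, 10]
BINARY_OP + → -61 + 10 = -51. Stack: [-51]
STORE_FAST r → r=-51. Stack: []
LOAD_FAST r → push -51. Stack: [-51]
RETURN_VALUE → return -51.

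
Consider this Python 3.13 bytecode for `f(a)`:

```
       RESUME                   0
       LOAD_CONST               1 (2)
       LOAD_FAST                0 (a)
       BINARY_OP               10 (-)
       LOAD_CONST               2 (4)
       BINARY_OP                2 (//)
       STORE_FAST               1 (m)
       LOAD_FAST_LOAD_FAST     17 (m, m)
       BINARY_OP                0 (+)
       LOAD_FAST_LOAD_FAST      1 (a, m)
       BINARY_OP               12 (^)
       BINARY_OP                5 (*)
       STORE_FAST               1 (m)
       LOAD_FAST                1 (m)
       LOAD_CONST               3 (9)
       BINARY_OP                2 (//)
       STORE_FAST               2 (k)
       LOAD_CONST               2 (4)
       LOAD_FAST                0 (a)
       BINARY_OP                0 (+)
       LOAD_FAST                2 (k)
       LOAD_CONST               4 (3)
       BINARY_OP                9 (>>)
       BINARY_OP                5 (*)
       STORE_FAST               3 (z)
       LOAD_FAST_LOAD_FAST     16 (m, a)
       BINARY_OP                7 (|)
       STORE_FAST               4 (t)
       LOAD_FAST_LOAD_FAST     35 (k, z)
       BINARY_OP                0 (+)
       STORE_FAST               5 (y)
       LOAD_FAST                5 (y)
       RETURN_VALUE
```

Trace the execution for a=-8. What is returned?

1

LOAD_CONST → push 2. Stack: [2]
LOAD_FAST a → push -8. Stack: [2, -8]
BINARY_OP - → 2 - -8 = 10. Stack: [10]
LOAD_CONST → push 4. Stack: [10, 4]
BINARY_OP // → 10 // 4 = 2. Stack: [2]
STORE_FAST m → m=2. Stack: []
LOAD_FAST_LOAD_FAST m,m → push 2,2. Stack: [2, 2]
BINARY_OP + → 2 + 2 = 4. Stack: [4]
LOAD_FAST_LOAD_FAST a,m → push -8,2. Stack: [4, -8, 2]
BINARY_OP ^ → -8 ^ 2 = -6. Stack: [4, -6]
BINARY_OP * → 4 * -6 = -24. Stack: [-24]
STORE_FAST m → m=-24. Stack: []
LOAD_FAST m → push -24. Stack: [-24]
LOAD_CONST → push 9. Stack: [-24, 9]
BINARY_OP // → -24 // 9 = -3. Stack: [-3]
STORE_FAST k → k=-3. Stack: []
LOAD_CONST → push 4. Stack: [4]
LOAD_FAST a → push -8. Stack: [4, -8]
BINARY_OP + → 4 + -8 = -4. Stack: [-4]
LOAD_FAST k → push -3. Stack: [-4, -3]
LOAD_CONST → push 3. Stack: [-4, -3, 3]
BINARY_OP >> → -3 >> 3 = -1. Stack: [-4, -1]
BINARY_OP * → -4 * -1 = 4. Stack: [4]
STORE_FAST z → z=4. Stack: []
LOAD_FAST_LOAD_FAST m,a → push -24,-8. Stack: [-24, -8]
BINARY_OP | → -24 | -8 = -8. Stack: [-8]
STORE_FAST t → t=-8. Stack: []
LOAD_FAST_LOAD_FAST k,z → push -3,4. Stack: [-3, 4]
BINARY_OP + → -3 + 4 = 1. Stack: [1]
STORE_FAST y → y=1. Stack: []
LOAD_FAST y → push 1. Stack: [1]
RETURN_VALUE → return 1.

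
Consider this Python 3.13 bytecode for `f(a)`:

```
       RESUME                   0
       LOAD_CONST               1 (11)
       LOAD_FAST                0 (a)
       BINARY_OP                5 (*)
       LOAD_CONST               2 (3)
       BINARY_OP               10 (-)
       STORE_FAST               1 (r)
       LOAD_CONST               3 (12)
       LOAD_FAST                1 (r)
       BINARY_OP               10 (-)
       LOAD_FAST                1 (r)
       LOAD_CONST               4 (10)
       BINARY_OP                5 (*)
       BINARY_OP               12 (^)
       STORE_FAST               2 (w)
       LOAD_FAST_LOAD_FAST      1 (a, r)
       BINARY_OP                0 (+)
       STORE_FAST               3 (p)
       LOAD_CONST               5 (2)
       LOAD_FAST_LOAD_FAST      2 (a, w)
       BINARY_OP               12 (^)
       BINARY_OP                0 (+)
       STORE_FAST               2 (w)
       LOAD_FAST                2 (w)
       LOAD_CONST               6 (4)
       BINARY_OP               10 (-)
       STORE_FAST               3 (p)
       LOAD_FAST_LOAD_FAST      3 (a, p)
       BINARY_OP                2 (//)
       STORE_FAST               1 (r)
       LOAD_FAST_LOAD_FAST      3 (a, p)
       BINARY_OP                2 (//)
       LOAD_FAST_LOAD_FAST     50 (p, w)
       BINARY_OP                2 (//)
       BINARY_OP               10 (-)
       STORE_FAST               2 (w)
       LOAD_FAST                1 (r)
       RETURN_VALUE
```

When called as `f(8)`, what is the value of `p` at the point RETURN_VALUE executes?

-789

LOAD_CONST → push 11. Stack: [11]
LOAD_FAST a → push 8. Stack: [11, 8]
BINARY_OP * → 11 * 8 = 88. Stack: [88]
LOAD_CONST → push 3. Stack: [88, 3]
BINARY_OP - → 88 - 3 = 85. Stack: [85]
STORE_FAST r → r=85. Stack: []
LOAD_CONST → push 12. Stack: [12]
LOAD_FAST r → push 85. Stack: [12, 85]
BINARY_OP - → 12 - 85 = -73. Stack: [-73]
LOAD_FAST r → push 85. Stack: [-73, 85]
LOAD_CONST → push 10. Stack: [-73, 85, 10]
BINARY_OP * → 85 * 10 = 850. Stack: [-73, 850]
BINARY_OP ^ → -73 ^ 850 = -795. Stack: [-795]
STORE_FAST w → w=-795. Stack: []
LOAD_FAST_LOAD_FAST a,r → push 8,85. Stack: [8, 85]
BINARY_OP + → 8 + 85 = 93. Stack: [93]
STORE_FAST p → p=93. Stack: []
LOAD_CONST → push 2. Stack: [2]
LOAD_FAST_LOAD_FAST a,w → push 8,-795. Stack: [2, 8, -795]
BINARY_OP ^ → 8 ^ -795 = -787. Stack: [2, -787]
BINARY_OP + → 2 + -787 = -785. Stack: [-785]
STORE_FAST w → w=-785. Stack: []
LOAD_FAST w → push -785. Stack: [-785]
LOAD_CONST → push 4. Stack: [-785, 4]
BINARY_OP - → -785 - 4 = -789. Stack: [-789]
STORE_FAST p → p=-789. Stack: []
LOAD_FAST_LOAD_FAST a,p → push 8,-789. Stack: [8, -789]
BINARY_OP // → 8 // -789 = -1. Stack: [-1]
STORE_FAST r → r=-1. Stack: []
LOAD_FAST_LOAD_FAST a,p → push 8,-789. Stack: [8, -789]
BINARY_OP // → 8 // -789 = -1. Stack: [-1]
LOAD_FAST_LOAD_FAST p,w → push -789,-785. Stack: [-1, -789, -785]
BINARY_OP // → -789 // -785 = 1. Stack: [-1, 1]
BINARY_OP - → -1 - 1 = -2. Stack: [-2]
STORE_FAST w → w=-2. Stack: []
LOAD_FAST r → push -1. Stack: [-1]
RETURN_VALUE → return -1.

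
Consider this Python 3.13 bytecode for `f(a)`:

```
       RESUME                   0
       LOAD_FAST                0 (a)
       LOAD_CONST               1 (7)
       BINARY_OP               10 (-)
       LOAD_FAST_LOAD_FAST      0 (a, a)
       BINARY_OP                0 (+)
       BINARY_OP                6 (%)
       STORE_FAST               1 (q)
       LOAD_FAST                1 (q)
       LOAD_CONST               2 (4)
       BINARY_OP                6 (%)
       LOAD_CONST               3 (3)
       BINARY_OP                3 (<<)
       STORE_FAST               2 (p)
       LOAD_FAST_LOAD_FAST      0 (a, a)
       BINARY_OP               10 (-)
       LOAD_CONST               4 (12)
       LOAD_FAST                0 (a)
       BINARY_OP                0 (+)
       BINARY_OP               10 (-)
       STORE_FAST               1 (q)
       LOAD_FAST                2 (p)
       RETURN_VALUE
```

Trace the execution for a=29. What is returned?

LOAD_FAST a → push 29. Stack: [29]
LOAD_CONST → push 7. Stack: [29, 7]
BINARY_OP - → 29 - 7 = 22. Stack: [22]
LOAD_FAST_LOAD_FAST a,a → push 29,29. Stack: [22, 29, 29]
BINARY_OP + → 29 + 29 = 58. Stack: [22, 58]
BINARY_OP % → 22 % 58 = 22. Stack: [22]
STORE_FAST q → q=22. Stack: []
LOAD_FAST q → push 22. Stack: [22]
LOAD_CONST → push 4. Stack: [22, 4]
BINARY_OP % → 22 % 4 = 2. Stack: [2]
LOAD_CONST → push 3. Stack: [2, 3]
BINARY_OP << → 2 << 3 = 16. Stack: [16]
STORE_FAST p → p=16. Stack: []
LOAD_FAST_LOAD_FAST a,a → push 29,29. Stack: [29, 29]
BINARY_OP - → 29 - 29 = 0. Stack: [0]
LOAD_CONST → push 12. Stack: [0, 12]
LOAD_FAST a → push 29. Stack: [0, 12, 29]
BINARY_OP + → 12 + 29 = 41. Stack: [0, 41]
BINARY_OP - → 0 - 41 = -41. Stack: [-41]
STORE_FAST q → q=-41. Stack: []
LOAD_FAST p → push 16. Stack: [16]
RETURN_VALUE → return 16.

16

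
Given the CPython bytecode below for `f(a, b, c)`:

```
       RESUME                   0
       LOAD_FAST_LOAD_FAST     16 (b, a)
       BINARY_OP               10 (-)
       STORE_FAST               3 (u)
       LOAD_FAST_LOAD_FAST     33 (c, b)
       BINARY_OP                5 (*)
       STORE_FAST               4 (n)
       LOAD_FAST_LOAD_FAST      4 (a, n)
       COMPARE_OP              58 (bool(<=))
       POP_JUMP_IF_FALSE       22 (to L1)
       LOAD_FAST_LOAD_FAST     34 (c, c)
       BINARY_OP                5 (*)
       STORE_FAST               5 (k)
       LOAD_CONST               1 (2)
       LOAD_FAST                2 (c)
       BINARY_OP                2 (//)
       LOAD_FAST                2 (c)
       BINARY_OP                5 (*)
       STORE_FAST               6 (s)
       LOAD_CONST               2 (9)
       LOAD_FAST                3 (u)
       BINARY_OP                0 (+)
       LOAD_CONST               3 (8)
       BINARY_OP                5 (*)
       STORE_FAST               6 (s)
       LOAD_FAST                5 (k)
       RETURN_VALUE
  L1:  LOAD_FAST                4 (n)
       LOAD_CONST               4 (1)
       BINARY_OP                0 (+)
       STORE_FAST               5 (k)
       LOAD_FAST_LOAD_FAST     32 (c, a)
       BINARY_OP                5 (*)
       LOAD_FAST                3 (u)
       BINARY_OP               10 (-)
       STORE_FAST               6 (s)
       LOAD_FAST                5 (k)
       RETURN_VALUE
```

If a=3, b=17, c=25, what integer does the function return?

625

LOAD_FAST_LOAD_FAST b,a → push 17,3. Stack: [17, 3]
BINARY_OP - → 17 - 3 = 14. Stack: [14]
STORE_FAST u → u=14. Stack: []
LOAD_FAST_LOAD_FAST c,b → push 25,17. Stack: [25, 17]
BINARY_OP * → 25 * 17 = 425. Stack: [425]
STORE_FAST n → n=425. Stack: []
LOAD_FAST_LOAD_FAST a,n → push 3,425. Stack: [3, 425]
COMPARE_OP bool(<=) → 3 vs 425 = True. Stack: [True]
POP_JUMP_IF_FALSE → pop True; no jump. Stack: []
LOAD_FAST_LOAD_FAST c,c → push 25,25. Stack: [25, 25]
BINARY_OP * → 25 * 25 = 625. Stack: [625]
STORE_FAST k → k=625. Stack: []
LOAD_CONST → push 2. Stack: [2]
LOAD_FAST c → push 25. Stack: [2, 25]
BINARY_OP // → 2 // 25 = 0. Stack: [0]
LOAD_FAST c → push 25. Stack: [0, 25]
BINARY_OP * → 0 * 25 = 0. Stack: [0]
STORE_FAST s → s=0. Stack: []
LOAD_CONST → push 9. Stack: [9]
LOAD_FAST u → push 14. Stack: [9, 14]
BINARY_OP + → 9 + 14 = 23. Stack: [23]
LOAD_CONST → push 8. Stack: [23, 8]
BINARY_OP * → 23 * 8 = 184. Stack: [184]
STORE_FAST s → s=184. Stack: []
LOAD_FAST k → push 625. Stack: [625]
RETURN_VALUE → return 625.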